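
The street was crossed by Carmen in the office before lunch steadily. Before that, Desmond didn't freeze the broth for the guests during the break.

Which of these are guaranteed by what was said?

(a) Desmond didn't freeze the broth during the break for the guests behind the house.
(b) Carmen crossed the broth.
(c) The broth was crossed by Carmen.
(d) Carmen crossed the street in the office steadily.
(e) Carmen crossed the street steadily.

(a) Entailed — under negation, adding a further restriction is entailed: if no such freezing event occurred, none occurred behind the house either.
(b) Not entailed — Carmen crossed the street, not the broth; the broth belongs to the freezing event.
(c) Not entailed — Carmen crossed the street, not the broth; the broth belongs to the freezing event.
(d) Entailed — the original entails any weakening of itself; this just drops 'before lunch'.
(e) Entailed — this follows by dropping conjuncts from the crossing event's description.

(a), (d), (e)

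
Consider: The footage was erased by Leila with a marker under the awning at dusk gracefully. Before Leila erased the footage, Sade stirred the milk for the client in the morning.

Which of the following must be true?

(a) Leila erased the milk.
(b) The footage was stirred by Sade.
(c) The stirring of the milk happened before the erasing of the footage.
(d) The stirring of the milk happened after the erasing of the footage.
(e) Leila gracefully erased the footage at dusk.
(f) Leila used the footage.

(a) Not entailed — Leila erased the footage, not the milk; the milk belongs to the stirring event.
(b) Not entailed — Sade stirred the milk, not the footage; the footage belongs to the erasing event.
(c) Entailed — the narrative places the stirring before the erasing.
(d) Not entailed — the narrative places the stirring before the erasing, not after.
(e) Entailed — this follows by dropping conjuncts from the erasing event's description.
(f) Not entailed — the footage is the patient, not an instrument — Leila used a marker.

(c), (e)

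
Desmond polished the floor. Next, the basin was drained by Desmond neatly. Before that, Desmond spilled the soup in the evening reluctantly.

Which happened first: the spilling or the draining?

The connectives place the spilling before the draining.

the spilling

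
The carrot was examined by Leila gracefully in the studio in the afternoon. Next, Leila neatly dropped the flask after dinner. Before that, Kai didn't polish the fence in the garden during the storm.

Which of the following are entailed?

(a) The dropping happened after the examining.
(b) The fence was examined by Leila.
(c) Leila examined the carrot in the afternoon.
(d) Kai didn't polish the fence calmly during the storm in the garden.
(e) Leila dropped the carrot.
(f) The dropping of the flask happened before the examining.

(a), (c), (d)

(a) Entailed — the narrative places the examining before the dropping.
(b) Not entailed — Leila examined the carrot, not the fence; the fence belongs to the polishing event.
(c) Entailed — this follows by dropping conjuncts from the examining event's description.
(d) Entailed — under negation, adding a further restriction is entailed: if no such polishing event occurred, none occurred calmly either.
(e) Not entailed — Leila dropped the flask, not the carrot; the carrot belongs to the examining event.
(f) Not entailed — the narrative places the examining before the dropping, not after.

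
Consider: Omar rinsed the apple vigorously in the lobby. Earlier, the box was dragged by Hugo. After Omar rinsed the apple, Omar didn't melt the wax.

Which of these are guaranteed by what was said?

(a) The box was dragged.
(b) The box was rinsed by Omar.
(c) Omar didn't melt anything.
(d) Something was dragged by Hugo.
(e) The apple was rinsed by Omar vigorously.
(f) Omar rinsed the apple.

(a) Entailed — the original entails any weakening of itself; this just generalizes the agent.
(b) Not entailed — Omar rinsed the apple, not the box; the box belongs to the dragging event.
(c) Not entailed — the original only denies this specific event; Omar may have melted something else.
(d) Entailed — the original entails any weakening of itself; this just generalizes the patient.
(e) Entailed — this follows by dropping conjuncts from the rinsing event's description.
(f) Entailed — the original entails any weakening of itself; this just drops 'in the lobby', 'vigorously'.

(a), (d), (e), (f)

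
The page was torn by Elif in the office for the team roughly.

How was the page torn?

'roughly' marks the manner of the tearing event.

roughly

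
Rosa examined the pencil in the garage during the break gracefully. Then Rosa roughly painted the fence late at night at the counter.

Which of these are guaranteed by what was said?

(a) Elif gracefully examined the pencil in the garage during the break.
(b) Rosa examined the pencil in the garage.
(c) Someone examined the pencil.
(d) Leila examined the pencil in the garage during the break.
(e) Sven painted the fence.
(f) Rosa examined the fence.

(a) Not entailed — the passage has Rosa examining the pencil, not Elif.
(b) Entailed — dropping 'gracefully', 'during the break' leaves a sub-description the original still satisfies.
(c) Entailed — dropping 'gracefully', 'during the break', 'in the garage' and generalizing the agent leaves a sub-description the original still satisfies.
(d) Not entailed — the passage has Rosa examining the pencil, not Leila.
(e) Not entailed — the passage has Rosa painting the fence, not Sven.
(f) Not entailed — Rosa examined the pencil, not the fence; the fence belongs to the painting event.

(b), (c)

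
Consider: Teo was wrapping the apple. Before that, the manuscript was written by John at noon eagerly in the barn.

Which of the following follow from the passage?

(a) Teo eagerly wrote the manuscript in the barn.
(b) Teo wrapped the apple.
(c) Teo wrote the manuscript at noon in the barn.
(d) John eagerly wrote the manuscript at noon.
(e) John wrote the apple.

(a) Not entailed — the passage has John writing the manuscript, not Teo.
(b) Not entailed — 'was wrapping' is progressive on an accomplishment; it does not entail the completed 'wrapped'.
(c) Not entailed — the passage has John writing the manuscript, not Teo.
(d) Entailed — dropping 'in the barn' leaves a sub-description the original still satisfies.
(e) Not entailed — John wrote the manuscript, not the apple; the apple belongs to the wrapping event.

(d)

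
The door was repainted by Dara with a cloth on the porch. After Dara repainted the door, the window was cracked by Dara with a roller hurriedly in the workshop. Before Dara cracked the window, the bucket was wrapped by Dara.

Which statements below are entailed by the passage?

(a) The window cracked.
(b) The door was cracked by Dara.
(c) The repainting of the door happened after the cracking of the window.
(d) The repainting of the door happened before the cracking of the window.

(a), (d)

(a) Entailed — 'Dara cracked the window' is causative; it entails the inchoative 'the window cracked'.
(b) Not entailed — Dara cracked the window, not the door; the door belongs to the repainting event.
(c) Not entailed — the narrative places the repainting before the cracking, not after.
(d) Entailed — the narrative places the repainting before the cracking.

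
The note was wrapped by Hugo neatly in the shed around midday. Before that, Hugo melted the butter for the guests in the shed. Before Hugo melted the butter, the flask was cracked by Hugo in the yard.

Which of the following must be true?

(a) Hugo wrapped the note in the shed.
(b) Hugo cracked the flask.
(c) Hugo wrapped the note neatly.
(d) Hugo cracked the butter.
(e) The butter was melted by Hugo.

(a), (b), (c), (e)

(a) Entailed — this follows by dropping conjuncts from the wrapping event's description.
(b) Entailed — dropping 'in the yard' leaves a sub-description the original still satisfies.
(c) Entailed — every conjunct here is already in the original wrapping event.
(d) Not entailed — Hugo cracked the flask, not the butter; the butter belongs to the melting event.
(e) Entailed — the original entails any weakening of itself; this just drops 'for the guests', 'in the shed'.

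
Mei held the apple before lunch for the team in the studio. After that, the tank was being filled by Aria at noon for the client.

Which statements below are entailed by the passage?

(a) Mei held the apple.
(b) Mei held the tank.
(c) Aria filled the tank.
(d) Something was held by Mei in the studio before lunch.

(a), (d)

(a) Entailed — the original entails any weakening of itself; this just drops 'before lunch', 'in the studio', 'for the team'.
(b) Not entailed — Mei held the apple, not the tank; the tank belongs to the filling event.
(c) Not entailed — 'was filling' is progressive on an accomplishment; it does not entail the completed 'filled'.
(d) Entailed — dropping 'for the team' and generalizing the patient leaves a sub-description the original still satisfies.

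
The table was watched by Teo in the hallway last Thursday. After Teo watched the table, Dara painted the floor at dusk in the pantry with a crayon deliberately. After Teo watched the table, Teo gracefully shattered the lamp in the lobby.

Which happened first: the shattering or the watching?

the watching

The connectives place the watching before the shattering.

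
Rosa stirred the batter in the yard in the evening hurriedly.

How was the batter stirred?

hurriedly

'hurriedly' marks the manner of the stirring event.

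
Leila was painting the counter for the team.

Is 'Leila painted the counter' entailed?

'was painting' is progressive; for an accomplishment like 'paint the counter', it doesn't entail completion.

no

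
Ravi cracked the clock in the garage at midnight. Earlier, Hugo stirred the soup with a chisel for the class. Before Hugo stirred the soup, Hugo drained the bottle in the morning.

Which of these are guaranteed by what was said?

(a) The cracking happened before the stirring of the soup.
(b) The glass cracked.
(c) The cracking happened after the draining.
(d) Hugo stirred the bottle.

(a) Not entailed — the narrative places the stirring before the cracking, not after.
(b) Not entailed — the clock is what cracked, not the glass.
(c) Entailed — the narrative places the draining before the cracking.
(d) Not entailed — Hugo stirred the soup, not the bottle; the bottle belongs to the draining event.

(c)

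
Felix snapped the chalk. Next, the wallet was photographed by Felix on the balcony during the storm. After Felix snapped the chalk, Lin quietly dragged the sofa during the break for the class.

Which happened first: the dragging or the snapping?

The connectives place the snapping before the dragging.

the snapping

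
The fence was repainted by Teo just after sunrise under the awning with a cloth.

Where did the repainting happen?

'under the awning' marks the location of the repainting event.

under the awning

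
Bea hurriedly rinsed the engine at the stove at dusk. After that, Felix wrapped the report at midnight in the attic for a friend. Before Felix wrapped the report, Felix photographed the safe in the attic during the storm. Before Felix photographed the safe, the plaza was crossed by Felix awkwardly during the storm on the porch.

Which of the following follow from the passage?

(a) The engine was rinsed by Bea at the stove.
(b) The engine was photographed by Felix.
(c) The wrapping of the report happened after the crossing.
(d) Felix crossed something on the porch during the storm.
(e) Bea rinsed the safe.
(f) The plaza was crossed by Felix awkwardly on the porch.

(a) Entailed — the original entails any weakening of itself; this just drops 'hurriedly', 'at dusk'.
(b) Not entailed — Felix photographed the safe, not the engine; the engine belongs to the rinsing event.
(c) Entailed — the narrative places the crossing before the wrapping.
(d) Entailed — every conjunct here is already in the original crossing event.
(e) Not entailed — Bea rinsed the engine, not the safe; the safe belongs to the photographing event.
(f) Entailed — every conjunct here is already in the original crossing event.

(a), (c), (d), (f)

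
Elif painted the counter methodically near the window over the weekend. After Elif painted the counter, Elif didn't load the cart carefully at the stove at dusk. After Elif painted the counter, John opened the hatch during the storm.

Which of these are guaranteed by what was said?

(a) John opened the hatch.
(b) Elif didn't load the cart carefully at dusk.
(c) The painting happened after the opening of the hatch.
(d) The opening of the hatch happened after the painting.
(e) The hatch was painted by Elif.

(a) Entailed — the original entails any weakening of itself; this just drops 'during the storm'.
(b) Not entailed — dropping 'at the stove' under negation is not valid — the original leaves open that Elif loaded the cart some other way.
(c) Not entailed — the narrative places the painting before the opening, not after.
(d) Entailed — the narrative places the painting before the opening.
(e) Not entailed — Elif painted the counter, not the hatch; the hatch belongs to the opening event.

(a), (d)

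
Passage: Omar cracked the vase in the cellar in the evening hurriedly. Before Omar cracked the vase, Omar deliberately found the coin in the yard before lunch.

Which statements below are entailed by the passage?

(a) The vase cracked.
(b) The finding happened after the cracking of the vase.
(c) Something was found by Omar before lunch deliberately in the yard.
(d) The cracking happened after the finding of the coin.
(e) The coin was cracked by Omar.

(a) Entailed — 'Omar cracked the vase' is causative; it entails the inchoative 'the vase cracked'.
(b) Not entailed — the narrative places the finding before the cracking, not after.
(c) Entailed — every conjunct here is already in the original finding event.
(d) Entailed — the narrative places the finding before the cracking.
(e) Not entailed — Omar cracked the vase, not the coin; the coin belongs to the finding event.

(a), (c), (d)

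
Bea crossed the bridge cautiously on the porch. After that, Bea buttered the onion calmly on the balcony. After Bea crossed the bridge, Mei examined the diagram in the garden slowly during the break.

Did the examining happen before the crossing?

The narrative orders the crossing before the examining.

no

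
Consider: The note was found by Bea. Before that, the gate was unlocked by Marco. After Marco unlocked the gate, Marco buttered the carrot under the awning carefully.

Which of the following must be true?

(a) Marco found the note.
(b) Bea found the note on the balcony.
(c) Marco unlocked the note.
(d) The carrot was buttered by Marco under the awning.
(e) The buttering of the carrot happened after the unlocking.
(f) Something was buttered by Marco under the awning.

(a) Not entailed — the passage has Bea finding the note, not Marco.
(b) Not entailed — 'on the balcony' adds information not in the original event.
(c) Not entailed — Marco unlocked the gate, not the note; the note belongs to the finding event.
(d) Entailed — the original entails any weakening of itself; this just drops 'carefully'.
(e) Entailed — the narrative places the unlocking before the buttering.
(f) Entailed — this follows by dropping conjuncts from the buttering event's description.

(d), (e), (f)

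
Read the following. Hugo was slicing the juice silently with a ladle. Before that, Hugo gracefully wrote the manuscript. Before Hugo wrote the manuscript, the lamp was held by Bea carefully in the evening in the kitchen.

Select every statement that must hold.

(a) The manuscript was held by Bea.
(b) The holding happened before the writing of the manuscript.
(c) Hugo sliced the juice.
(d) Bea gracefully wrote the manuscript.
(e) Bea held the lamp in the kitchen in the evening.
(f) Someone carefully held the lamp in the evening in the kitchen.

(b), (e), (f)

(a) Not entailed — Bea held the lamp, not the manuscript; the manuscript belongs to the writing event.
(b) Entailed — the narrative places the holding before the writing.
(c) Not entailed — 'was slicing' is progressive on an accomplishment; it does not entail the completed 'sliced'.
(d) Not entailed — the passage has Hugo writing the manuscript, not Bea.
(e) Entailed — dropping 'carefully' leaves a sub-description the original still satisfies.
(f) Entailed — every conjunct here is already in the original holding event.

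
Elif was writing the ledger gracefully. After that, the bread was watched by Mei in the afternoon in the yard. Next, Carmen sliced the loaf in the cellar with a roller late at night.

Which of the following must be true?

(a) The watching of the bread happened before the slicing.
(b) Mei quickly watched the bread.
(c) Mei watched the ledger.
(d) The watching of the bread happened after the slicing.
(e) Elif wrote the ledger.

(a) Entailed — the narrative places the watching before the slicing.
(b) Not entailed — 'quickly' adds information not in the original event.
(c) Not entailed — Mei watched the bread, not the ledger; the ledger belongs to the writing event.
(d) Not entailed — the narrative places the watching before the slicing, not after.
(e) Not entailed — 'was writing' is progressive on an accomplishment; it does not entail the completed 'wrote'.

(a)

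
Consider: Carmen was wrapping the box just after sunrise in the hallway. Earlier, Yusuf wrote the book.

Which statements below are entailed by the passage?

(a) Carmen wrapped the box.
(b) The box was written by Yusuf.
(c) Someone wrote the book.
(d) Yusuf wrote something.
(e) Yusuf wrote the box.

(c), (d)

(a) Not entailed — 'was wrapping' is progressive on an accomplishment; it does not entail the completed 'wrapped'.
(b) Not entailed — Yusuf wrote the book, not the box; the box belongs to the wrapping event.
(c) Entailed — every conjunct here is already in the original writing event.
(d) Entailed — this follows by dropping conjuncts from the writing event's description.
(e) Not entailed — Yusuf wrote the book, not the box; the box belongs to the wrapping event.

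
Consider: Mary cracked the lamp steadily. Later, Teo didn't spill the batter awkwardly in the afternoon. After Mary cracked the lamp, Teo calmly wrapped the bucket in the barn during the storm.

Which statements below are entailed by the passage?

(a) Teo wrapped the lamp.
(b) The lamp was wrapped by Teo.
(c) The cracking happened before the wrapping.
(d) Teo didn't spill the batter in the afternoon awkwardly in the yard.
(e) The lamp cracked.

(c), (d), (e)

(a) Not entailed — Teo wrapped the bucket, not the lamp; the lamp belongs to the cracking event.
(b) Not entailed — Teo wrapped the bucket, not the lamp; the lamp belongs to the cracking event.
(c) Entailed — the narrative places the cracking before the wrapping.
(d) Entailed — under negation, adding a further restriction is entailed: if no such spilling event occurred, none occurred in the yard either.
(e) Entailed — 'Mary cracked the lamp' is causative; it entails the inchoative 'the lamp cracked'.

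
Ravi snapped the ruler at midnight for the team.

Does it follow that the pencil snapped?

Nothing is said about any pencil; only the ruler is affected.

no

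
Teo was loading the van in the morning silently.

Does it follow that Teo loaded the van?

no

'was loading' is progressive; for an accomplishment like 'load the van', it doesn't entail completion.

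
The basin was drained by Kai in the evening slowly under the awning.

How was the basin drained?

'slowly' marks the manner of the draining event.

slowly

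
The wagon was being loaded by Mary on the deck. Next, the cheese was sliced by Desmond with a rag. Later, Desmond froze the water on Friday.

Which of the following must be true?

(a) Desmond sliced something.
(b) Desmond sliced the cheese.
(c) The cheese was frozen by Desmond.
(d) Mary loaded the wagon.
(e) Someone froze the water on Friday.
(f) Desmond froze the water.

(a) Entailed — the original entails any weakening of itself; this just drops 'with a rag' and generalizes the patient.
(b) Entailed — dropping 'with a rag' leaves a sub-description the original still satisfies.
(c) Not entailed — Desmond froze the water, not the cheese; the cheese belongs to the slicing event.
(d) Not entailed — 'was loading' is progressive on an accomplishment; it does not entail the completed 'loaded'.
(e) Entailed — generalizing the agent leaves a sub-description the original still satisfies.
(f) Entailed — dropping 'on Friday' leaves a sub-description the original still satisfies.

(a), (b), (e), (f)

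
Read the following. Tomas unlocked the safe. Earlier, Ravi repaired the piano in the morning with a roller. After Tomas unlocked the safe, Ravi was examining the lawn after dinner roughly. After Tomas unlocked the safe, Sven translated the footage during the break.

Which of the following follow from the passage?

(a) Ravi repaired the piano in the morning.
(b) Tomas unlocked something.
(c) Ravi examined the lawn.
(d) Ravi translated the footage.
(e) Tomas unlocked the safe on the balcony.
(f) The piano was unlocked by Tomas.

(a), (b), (c)

(a) Entailed — this follows by dropping conjuncts from the repairing event's description.
(b) Entailed — this follows by dropping conjuncts from the unlocking event's description.
(c) Entailed — 'examine' is an activity; 'was examining' entails that some examining happened, so 'examined' holds.
(d) Not entailed — the passage has Sven translating the footage, not Ravi.
(e) Not entailed — 'on the balcony' adds information not in the original event.
(f) Not entailed — Tomas unlocked the safe, not the piano; the piano belongs to the repairing event.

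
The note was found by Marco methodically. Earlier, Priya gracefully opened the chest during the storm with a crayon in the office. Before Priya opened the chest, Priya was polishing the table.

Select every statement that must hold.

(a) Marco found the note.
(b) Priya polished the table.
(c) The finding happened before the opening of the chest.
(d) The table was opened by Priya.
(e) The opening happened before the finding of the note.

(a), (b), (e)

(a) Entailed — every conjunct here is already in the original finding event.
(b) Entailed — 'polish' is an activity; 'was polishing' entails that some polishing happened, so 'polished' holds.
(c) Not entailed — the narrative places the opening before the finding, not after.
(d) Not entailed — Priya opened the chest, not the table; the table belongs to the polishing event.
(e) Entailed — the narrative places the opening before the finding.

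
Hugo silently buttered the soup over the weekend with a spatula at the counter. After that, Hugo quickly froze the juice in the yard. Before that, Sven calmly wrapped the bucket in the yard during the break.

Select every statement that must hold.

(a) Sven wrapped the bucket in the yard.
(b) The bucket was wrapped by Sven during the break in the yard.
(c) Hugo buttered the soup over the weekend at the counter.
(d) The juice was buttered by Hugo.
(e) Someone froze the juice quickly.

(a) Entailed — the original entails any weakening of itself; this just drops 'during the break', 'calmly'.
(b) Entailed — this follows by dropping conjuncts from the wrapping event's description.
(c) Entailed — the original entails any weakening of itself; this just drops 'silently', 'with a spatula'.
(d) Not entailed — Hugo buttered the soup, not the juice; the juice belongs to the freezing event.
(e) Entailed — dropping 'in the yard' and generalizing the agent leaves a sub-description the original still satisfies.

(a), (b), (c), (e)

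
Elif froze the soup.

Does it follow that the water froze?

no

Nothing is said about any water; only the soup is affected.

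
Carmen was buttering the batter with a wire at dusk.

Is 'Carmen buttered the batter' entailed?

'was buttering' is progressive; for an accomplishment like 'butter the batter', it doesn't entail completion.

no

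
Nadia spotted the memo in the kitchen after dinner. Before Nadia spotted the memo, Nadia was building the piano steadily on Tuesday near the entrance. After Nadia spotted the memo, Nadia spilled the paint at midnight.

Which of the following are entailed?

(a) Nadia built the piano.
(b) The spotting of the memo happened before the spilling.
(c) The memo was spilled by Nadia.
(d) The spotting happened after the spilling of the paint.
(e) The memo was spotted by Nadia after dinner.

(b), (e)

(a) Not entailed — 'was building' is progressive on an accomplishment; it does not entail the completed 'built'.
(b) Entailed — the narrative places the spotting before the spilling.
(c) Not entailed — Nadia spilled the paint, not the memo; the memo belongs to the spotting event.
(d) Not entailed — the narrative places the spotting before the spilling, not after.
(e) Entailed — every conjunct here is already in the original spotting event.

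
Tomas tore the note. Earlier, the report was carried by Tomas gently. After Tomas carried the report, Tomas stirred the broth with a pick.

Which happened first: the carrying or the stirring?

the carrying

The connectives place the carrying before the stirring.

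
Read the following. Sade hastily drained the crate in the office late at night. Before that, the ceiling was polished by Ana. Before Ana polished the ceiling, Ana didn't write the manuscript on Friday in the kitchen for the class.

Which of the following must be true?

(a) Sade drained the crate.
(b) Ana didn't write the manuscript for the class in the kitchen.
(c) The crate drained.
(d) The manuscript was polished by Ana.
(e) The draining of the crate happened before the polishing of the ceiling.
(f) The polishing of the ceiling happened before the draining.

(a), (c), (f)

(a) Entailed — dropping 'in the office', 'hastily', 'late at night' leaves a sub-description the original still satisfies.
(b) Not entailed — dropping 'on Friday' under negation is not valid — the original leaves open that Ana wrote the manuscript some other way.
(c) Entailed — 'Sade drained the crate' is causative; it entails the inchoative 'the crate drained'.
(d) Not entailed — Ana polished the ceiling, not the manuscript; the manuscript belongs to the writing event.
(e) Not entailed — the narrative places the polishing before the draining, not after.
(f) Entailed — the narrative places the polishing before the draining.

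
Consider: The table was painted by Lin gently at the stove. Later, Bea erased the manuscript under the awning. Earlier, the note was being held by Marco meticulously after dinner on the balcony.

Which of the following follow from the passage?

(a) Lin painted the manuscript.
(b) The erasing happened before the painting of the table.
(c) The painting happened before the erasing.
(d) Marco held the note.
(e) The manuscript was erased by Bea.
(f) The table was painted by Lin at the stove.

(a) Not entailed — Lin painted the table, not the manuscript; the manuscript belongs to the erasing event.
(b) Not entailed — the narrative places the painting before the erasing, not after.
(c) Entailed — the narrative places the painting before the erasing.
(d) Entailed — 'hold' is an activity; 'was holding' entails that some holding happened, so 'held' holds.
(e) Entailed — this follows by dropping conjuncts from the erasing event's description.
(f) Entailed — this follows by dropping conjuncts from the painting event's description.

(c), (d), (e), (f)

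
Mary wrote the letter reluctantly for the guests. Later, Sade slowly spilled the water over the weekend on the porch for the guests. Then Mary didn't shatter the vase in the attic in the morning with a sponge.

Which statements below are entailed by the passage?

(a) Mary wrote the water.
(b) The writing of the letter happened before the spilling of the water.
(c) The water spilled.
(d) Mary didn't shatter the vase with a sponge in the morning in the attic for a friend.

(b), (c), (d)

(a) Not entailed — Mary wrote the letter, not the water; the water belongs to the spilling event.
(b) Entailed — the narrative places the writing before the spilling.
(c) Entailed — 'Sade spilled the water' is causative; it entails the inchoative 'the water spilled'.
(d) Entailed — under negation, adding a further restriction is entailed: if no such shattering event occurred, none occurred for a friend either.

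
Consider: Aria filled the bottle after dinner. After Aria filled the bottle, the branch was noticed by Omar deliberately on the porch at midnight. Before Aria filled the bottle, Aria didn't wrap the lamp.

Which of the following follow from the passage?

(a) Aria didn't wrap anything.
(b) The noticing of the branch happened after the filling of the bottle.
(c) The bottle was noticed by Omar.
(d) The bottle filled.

(b), (d)

(a) Not entailed — the original only denies this specific event; Aria may have wrapped something else.
(b) Entailed — the narrative places the filling before the noticing.
(c) Not entailed — Omar noticed the branch, not the bottle; the bottle belongs to the filling event.
(d) Entailed — 'Aria filled the bottle' is causative; it entails the inchoative 'the bottle filled'.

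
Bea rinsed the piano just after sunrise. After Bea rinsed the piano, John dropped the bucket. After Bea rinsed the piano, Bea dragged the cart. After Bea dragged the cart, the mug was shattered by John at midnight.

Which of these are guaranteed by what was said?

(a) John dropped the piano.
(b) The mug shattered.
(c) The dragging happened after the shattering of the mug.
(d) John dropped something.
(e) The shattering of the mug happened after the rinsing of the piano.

(b), (d), (e)

(a) Not entailed — John dropped the bucket, not the piano; the piano belongs to the rinsing event.
(b) Entailed — 'John shattered the mug' is causative; it entails the inchoative 'the mug shattered'.
(c) Not entailed — the narrative places the dragging before the shattering, not after.
(d) Entailed — every conjunct here is already in the original dropping event.
(e) Entailed — the narrative places the rinsing before the shattering.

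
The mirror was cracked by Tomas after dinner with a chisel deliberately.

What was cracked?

the mirror

'the mirror' marks the patient of the cracking event.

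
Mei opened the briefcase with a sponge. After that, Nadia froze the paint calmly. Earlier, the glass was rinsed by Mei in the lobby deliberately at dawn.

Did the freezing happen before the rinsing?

The narrative orders the rinsing before the freezing.

no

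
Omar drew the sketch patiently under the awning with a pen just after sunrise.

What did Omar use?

'with a pen' marks the instrument of the drawing event.

a pen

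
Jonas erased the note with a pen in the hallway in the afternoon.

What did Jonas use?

'with a pen' marks the instrument of the erasing event.

a pen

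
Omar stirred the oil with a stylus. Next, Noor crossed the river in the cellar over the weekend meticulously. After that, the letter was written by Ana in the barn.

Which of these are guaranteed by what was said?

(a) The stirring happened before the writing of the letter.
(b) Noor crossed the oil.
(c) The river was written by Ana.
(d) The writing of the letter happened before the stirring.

(a)

(a) Entailed — the narrative places the stirring before the writing.
(b) Not entailed — Noor crossed the river, not the oil; the oil belongs to the stirring event.
(c) Not entailed — Ana wrote the letter, not the river; the river belongs to the crossing event.
(d) Not entailed — the narrative places the stirring before the writing, not after.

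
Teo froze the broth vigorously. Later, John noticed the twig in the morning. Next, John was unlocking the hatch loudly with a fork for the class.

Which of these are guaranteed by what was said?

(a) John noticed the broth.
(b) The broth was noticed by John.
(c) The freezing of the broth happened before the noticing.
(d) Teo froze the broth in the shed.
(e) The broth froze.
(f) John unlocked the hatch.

(c), (e)

(a) Not entailed — John noticed the twig, not the broth; the broth belongs to the freezing event.
(b) Not entailed — John noticed the twig, not the broth; the broth belongs to the freezing event.
(c) Entailed — the narrative places the freezing before the noticing.
(d) Not entailed — 'in the shed' adds information not in the original event.
(e) Entailed — 'Teo froze the broth' is causative; it entails the inchoative 'the broth froze'.
(f) Not entailed — 'was unlocking' is progressive on an accomplishment; it does not entail the completed 'unlocked'.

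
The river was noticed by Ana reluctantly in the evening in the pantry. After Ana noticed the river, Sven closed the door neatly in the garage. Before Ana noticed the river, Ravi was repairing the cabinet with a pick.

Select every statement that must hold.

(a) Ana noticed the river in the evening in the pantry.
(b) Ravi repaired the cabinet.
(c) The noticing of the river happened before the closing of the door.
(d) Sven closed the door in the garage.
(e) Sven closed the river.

(a) Entailed — the original entails any weakening of itself; this just drops 'reluctantly'.
(b) Not entailed — 'was repairing' is progressive on an accomplishment; it does not entail the completed 'repaired'.
(c) Entailed — the narrative places the noticing before the closing.
(d) Entailed — dropping 'neatly' leaves a sub-description the original still satisfies.
(e) Not entailed — Sven closed the door, not the river; the river belongs to the noticing event.

(a), (c), (d)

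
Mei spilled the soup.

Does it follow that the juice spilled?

no

Nothing is said about any juice; only the soup is affected.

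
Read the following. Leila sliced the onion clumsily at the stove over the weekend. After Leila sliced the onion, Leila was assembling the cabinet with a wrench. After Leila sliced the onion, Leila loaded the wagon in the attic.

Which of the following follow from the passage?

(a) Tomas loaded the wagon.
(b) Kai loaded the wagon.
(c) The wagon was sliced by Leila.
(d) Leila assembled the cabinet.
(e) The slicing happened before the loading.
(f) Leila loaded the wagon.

(e), (f)

(a) Not entailed — the passage has Leila loading the wagon, not Tomas.
(b) Not entailed — the passage has Leila loading the wagon, not Kai.
(c) Not entailed — Leila sliced the onion, not the wagon; the wagon belongs to the loading event.
(d) Not entailed — 'was assembling' is progressive on an accomplishment; it does not entail the completed 'assembled'.
(e) Entailed — the narrative places the slicing before the loading.
(f) Entailed — this follows by dropping conjuncts from the loading event's description.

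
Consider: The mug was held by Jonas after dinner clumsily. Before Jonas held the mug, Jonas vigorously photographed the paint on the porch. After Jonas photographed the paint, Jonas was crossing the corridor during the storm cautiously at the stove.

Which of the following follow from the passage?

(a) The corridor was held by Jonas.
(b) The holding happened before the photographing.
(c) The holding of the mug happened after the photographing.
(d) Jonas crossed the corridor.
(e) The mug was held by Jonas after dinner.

(a) Not entailed — Jonas held the mug, not the corridor; the corridor belongs to the crossing event.
(b) Not entailed — the narrative places the photographing before the holding, not after.
(c) Entailed — the narrative places the photographing before the holding.
(d) Not entailed — 'was crossing' is progressive on an accomplishment; it does not entail the completed 'crossed'.
(e) Entailed — this follows by dropping conjuncts from the holding event's description.

(c), (e)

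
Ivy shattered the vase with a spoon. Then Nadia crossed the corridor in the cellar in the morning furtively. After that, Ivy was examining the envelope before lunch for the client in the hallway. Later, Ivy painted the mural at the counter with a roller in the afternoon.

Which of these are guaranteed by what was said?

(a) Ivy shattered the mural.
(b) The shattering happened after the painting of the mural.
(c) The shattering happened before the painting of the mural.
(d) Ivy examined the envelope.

(a) Not entailed — Ivy shattered the vase, not the mural; the mural belongs to the painting event.
(b) Not entailed — the narrative places the shattering before the painting, not after.
(c) Entailed — the narrative places the shattering before the painting.
(d) Entailed — 'examine' is an activity; 'was examining' entails that some examining happened, so 'examined' holds.

(c), (d)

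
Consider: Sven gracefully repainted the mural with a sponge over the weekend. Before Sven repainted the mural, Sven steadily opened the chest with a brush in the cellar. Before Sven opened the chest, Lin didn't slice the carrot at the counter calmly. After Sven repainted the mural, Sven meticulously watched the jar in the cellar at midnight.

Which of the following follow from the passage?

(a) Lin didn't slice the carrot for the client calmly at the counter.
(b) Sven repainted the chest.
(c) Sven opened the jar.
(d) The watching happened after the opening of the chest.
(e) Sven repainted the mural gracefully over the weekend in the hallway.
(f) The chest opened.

(a), (d), (f)

(a) Entailed — under negation, adding a further restriction is entailed: if no such slicing event occurred, none occurred for the client either.
(b) Not entailed — Sven repainted the mural, not the chest; the chest belongs to the opening event.
(c) Not entailed — Sven opened the chest, not the jar; the jar belongs to the watching event.
(d) Entailed — the narrative places the opening before the watching.
(e) Not entailed — 'in the hallway' adds information not in the original event.
(f) Entailed — 'Sven opened the chest' is causative; it entails the inchoative 'the chest opened'.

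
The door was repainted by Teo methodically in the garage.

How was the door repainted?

methodically

'methodically' marks the manner of the repainting event.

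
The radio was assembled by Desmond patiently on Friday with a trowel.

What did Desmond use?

'with a trowel' marks the instrument of the assembling event.

a trowel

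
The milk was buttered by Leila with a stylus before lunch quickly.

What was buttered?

'the milk' marks the patient of the buttering event.

the milk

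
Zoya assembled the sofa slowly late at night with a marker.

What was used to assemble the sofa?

'with a marker' marks the instrument of the assembling event.

a marker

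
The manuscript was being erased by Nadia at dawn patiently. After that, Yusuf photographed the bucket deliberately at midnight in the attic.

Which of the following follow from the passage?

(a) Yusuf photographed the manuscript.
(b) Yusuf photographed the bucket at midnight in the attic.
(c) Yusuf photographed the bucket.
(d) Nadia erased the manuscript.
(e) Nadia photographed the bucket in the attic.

(b), (c)

(a) Not entailed — Yusuf photographed the bucket, not the manuscript; the manuscript belongs to the erasing event.
(b) Entailed — the original entails any weakening of itself; this just drops 'deliberately'.
(c) Entailed — this follows by dropping conjuncts from the photographing event's description.
(d) Not entailed — 'was erasing' is progressive on an accomplishment; it does not entail the completed 'erased'.
(e) Not entailed — the passage has Yusuf photographing the bucket, not Nadia.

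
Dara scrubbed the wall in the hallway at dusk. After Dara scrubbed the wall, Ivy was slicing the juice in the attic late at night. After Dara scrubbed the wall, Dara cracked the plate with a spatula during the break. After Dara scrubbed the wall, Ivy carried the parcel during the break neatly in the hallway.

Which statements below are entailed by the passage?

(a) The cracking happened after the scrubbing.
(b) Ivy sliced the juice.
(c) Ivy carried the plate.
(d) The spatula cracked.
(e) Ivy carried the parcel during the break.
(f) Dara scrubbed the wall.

(a) Entailed — the narrative places the scrubbing before the cracking.
(b) Not entailed — 'was slicing' is progressive on an accomplishment; it does not entail the completed 'sliced'.
(c) Not entailed — Ivy carried the parcel, not the plate; the plate belongs to the cracking event.
(d) Not entailed — the plate is what cracked, not the spatula.
(e) Entailed — every conjunct here is already in the original carrying event.
(f) Entailed — every conjunct here is already in the original scrubbing event.

(a), (e), (f)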